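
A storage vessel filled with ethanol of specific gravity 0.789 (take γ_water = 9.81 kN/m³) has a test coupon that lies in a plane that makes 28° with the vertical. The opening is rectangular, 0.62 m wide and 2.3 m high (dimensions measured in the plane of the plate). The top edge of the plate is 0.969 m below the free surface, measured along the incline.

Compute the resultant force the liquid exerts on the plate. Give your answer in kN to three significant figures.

γ = 0.789 × 9.81 = 7.74009 kN/m³.
The plate makes 28° with the vertical, i.e. θ = 90° − 28° = 62° to the horizontal. Measuring y along the incline from the free-surface line, vertical depth h = y·sinθ with sinθ = 0.882948.
The centroid lies 2.3/2 = 1.15 m below the top edge, so y_c = 0.969 + 1.15 = 2.119 m and h_c = 2.119 × 0.882948 = 1.87097 m.
A = 0.62 × 2.3 = 1.426 m².
Resultant F = γ·h_c·A = 7.74009 × 1.87097 × 1.426 = 20.6506 kN.

F ≈ 20.7 kN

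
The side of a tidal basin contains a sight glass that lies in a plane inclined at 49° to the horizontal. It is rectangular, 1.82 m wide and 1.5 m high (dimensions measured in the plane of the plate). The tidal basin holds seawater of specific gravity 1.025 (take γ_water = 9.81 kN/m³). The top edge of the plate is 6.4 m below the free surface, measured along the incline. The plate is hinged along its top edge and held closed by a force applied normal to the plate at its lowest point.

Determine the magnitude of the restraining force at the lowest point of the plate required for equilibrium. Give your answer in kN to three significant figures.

γ = 1.025 × 9.81 = 10.05525 kN/m³.
Let θ = 49° be the plate's angle to the horizontal; measure y along the incline from where the plane meets the free surface. Vertical depth h = y·sinθ with sinθ = 0.754710.
The centroid lies 1.5/2 = 0.75 m below the top edge, so y_c = 6.4 + 0.75 = 7.15 m and h_c = 7.15 × 0.754710 = 5.39618 m.
A = 1.82 × 1.5 = 2.73 m².
Resultant F = γ·h_c·A = 10.05525 × 5.39618 × 2.73 = 148.13 kN.
I_c = b·h³/12 = 1.82 × 1.5³/12 = 0.511875 m⁴.
Centre of pressure: y_p = y_c + I_c/(y_c·A) = 7.15 + 0.511875/(7.15 × 2.73) = 7.15 + 0.0262238 = 7.17622 m along the plane.
The resultant acts 0.75 + 0.0262238 = 0.776224 m (along the plate) below the hinge at the top edge, so the moment about the hinge is M = F × 0.776224 = 148.13 × 0.776224 = 114.982 kN·m.
A normal force at the bottom, 1.5 m from the hinge, must supply this moment: P = 114.982/1.5 = 76.6547 kN.

P ≈ 76.7 kN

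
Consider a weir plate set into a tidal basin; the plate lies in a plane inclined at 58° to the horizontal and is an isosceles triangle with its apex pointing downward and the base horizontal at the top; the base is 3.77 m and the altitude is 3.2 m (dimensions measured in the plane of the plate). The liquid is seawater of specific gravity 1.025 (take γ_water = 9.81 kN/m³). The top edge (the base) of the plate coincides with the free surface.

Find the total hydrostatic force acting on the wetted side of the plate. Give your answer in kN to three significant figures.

γ = 1.025 × 9.81 = 10.05525 kN/m³.
Let θ = 58° be the plate's angle to the horizontal; measure y along the incline from where the plane meets the free surface. Vertical depth h = y·sinθ with sinθ = 0.848048.
With the apex down, the centroid sits h/3 = 3.2/3 = 1.06667 m below the base (the top edge), so y_c = 1.06667 m and h_c = 1.06667 × 0.848048 = 0.904587 m.
A = ½ × 3.77 × 3.2 = 6.032 m².
Resultant F = γ·h_c·A = 10.05525 × 0.904587 × 6.032 = 54.8662 kN.

F ≈ 54.9 kN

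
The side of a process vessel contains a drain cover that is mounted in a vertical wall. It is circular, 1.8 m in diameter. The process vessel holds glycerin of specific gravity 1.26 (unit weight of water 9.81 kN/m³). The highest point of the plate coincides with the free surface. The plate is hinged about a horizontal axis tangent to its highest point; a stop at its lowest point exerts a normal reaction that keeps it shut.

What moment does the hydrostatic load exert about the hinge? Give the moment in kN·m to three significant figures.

M ≈ 31.8 kN·m

γ = 1.26 × 9.81 = 12.3606 kN/m³.
The centroid is at the centre, 0.9 m below the top of the plate, so the centroid depth is h_c = 0.9 m.
A = π(0.9)² = 2.54469 m².
Resultant F = γ·h_c·A = 12.3606 × 0.9 × 2.54469 = 28.3085 kN.
I_c = πr⁴/4 = π × 0.9⁴/4 = 0.5153 m⁴.
Centre of pressure: y_p = y_c + I_c/(y_c·A) = 0.9 + 0.5153/(0.9 × 2.54469) = 0.9 + 0.225 = 1.125 m along the plane.
The resultant acts 0.9 + 0.225 = 1.125 m (along the plate) below the hinge at the top edge, so the moment about the hinge is M = F × 1.125 = 28.3085 × 1.125 = 31.8471 kN·m.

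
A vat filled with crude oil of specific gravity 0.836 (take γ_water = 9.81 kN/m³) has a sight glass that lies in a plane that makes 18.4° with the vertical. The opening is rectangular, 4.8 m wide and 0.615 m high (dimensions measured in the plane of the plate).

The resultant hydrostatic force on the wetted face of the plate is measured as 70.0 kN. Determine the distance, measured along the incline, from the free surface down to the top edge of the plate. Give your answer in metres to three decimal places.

y_top ≈ 2.740 m

γ = 0.836 × 9.81 = 8.20116 kN/m³.
A = 4.8 × 0.615 = 2.952 m².
From F = γ·h_c·A, the centroid depth is h_c = 70.0/(8.20116 × 2.952) = 2.89139 m.
The plate makes 18.4° with the vertical, i.e. θ = 90° − 18.4° = 71.6° to the horizontal. Measuring y along the incline from the free-surface line, vertical depth h = y·sinθ with sinθ = 0.948876.
Along the incline, y_c = h_c/sinθ = 2.89139/0.948876 = 3.04717 m.
The centroid lies 0.615/2 = 0.3075 m below the top edge, so the top edge sits at y_top = 3.04717 − 0.3075 = 2.73967 m along the incline.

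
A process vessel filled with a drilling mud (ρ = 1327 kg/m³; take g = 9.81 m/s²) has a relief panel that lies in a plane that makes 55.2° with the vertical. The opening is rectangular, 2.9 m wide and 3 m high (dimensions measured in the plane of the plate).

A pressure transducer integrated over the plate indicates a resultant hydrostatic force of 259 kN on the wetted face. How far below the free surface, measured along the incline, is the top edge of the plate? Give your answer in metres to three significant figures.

y_top ≈ 2.51 m

γ = ρg = 1327 × 9.81 / 1000 = 13.01787 kN/m³.
A = 2.9 × 3 = 8.7 m².
From F = γ·h_c·A, the centroid depth is h_c = 259/(13.01787 × 8.7) = 2.28687 m.
The plate makes 55.2° with the vertical, i.e. θ = 90° − 55.2° = 34.8° to the horizontal. Measuring y along the incline from the free-surface line, vertical depth h = y·sinθ with sinθ = 0.570714.
Along the incline, y_c = h_c/sinθ = 2.28687/0.570714 = 4.00703 m.
The centroid lies 3/2 = 1.5 m below the top edge, so the top edge sits at y_top = 4.00703 − 1.5 = 2.50703 m along the incline.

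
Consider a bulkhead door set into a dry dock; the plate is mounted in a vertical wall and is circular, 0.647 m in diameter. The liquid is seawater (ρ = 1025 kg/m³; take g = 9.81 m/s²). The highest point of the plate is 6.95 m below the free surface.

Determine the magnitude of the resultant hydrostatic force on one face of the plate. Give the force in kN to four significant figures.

F ≈ 24.05 kN

γ = ρg = 1025 × 9.81 / 1000 = 10.05525 kN/m³.
The centroid is at the centre, 0.3235 m below the top of the plate, so the centroid depth is h_c = 6.95 + 0.3235 = 7.2735 m.
A = π(0.3235)² = 0.328775 m².
Resultant F = γ·h_c·A = 10.05525 × 7.2735 × 0.328775 = 24.0456 kN.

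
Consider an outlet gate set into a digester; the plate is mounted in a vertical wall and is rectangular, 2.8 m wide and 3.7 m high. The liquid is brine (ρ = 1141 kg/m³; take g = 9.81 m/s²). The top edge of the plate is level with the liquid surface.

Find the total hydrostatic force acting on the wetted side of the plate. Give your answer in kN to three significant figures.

γ = ρg = 1141 × 9.81 / 1000 = 11.19321 kN/m³.
The centroid lies 3.7/2 = 1.85 m below the top edge, so the centroid depth is h_c = 1.85 m.
A = 2.8 × 3.7 = 10.36 m².
Resultant F = γ·h_c·A = 11.19321 × 1.85 × 10.36 = 214.529 kN.

F ≈ 215 kN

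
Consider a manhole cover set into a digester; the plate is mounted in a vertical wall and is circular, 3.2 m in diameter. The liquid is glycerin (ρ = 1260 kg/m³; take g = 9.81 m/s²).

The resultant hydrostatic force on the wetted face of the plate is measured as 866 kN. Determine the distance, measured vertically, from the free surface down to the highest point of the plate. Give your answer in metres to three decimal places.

d_top ≈ 7.111 m

γ = ρg = 1260 × 9.81 / 1000 = 12.3606 kN/m³.
A = π(1.6)² = 8.04248 m².
From F = γ·h_c·A, the centroid depth is h_c = 866/(12.3606 × 8.04248) = 8.71141 m.
The centroid is at the centre, 1.6 m below the top of the plate, so the highest point sits at h_top = 8.71141 − 1.6 = 7.11141 m below the surface.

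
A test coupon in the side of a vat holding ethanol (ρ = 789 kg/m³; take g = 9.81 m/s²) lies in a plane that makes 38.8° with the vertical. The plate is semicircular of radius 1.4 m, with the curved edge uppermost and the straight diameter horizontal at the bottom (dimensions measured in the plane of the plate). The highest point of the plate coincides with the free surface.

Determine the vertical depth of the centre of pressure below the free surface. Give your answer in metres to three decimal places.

γ = ρg = 789 × 9.81 / 1000 = 7.74009 kN/m³.
The plate makes 38.8° with the vertical, i.e. θ = 90° − 38.8° = 51.2° to the horizontal. Measuring y along the incline from the free-surface line, vertical depth h = y·sinθ with sinθ = 0.779338.
The centroid lies 4r/(3π) = 0.594178 m above the diameter, so r − 4r/(3π) = 1.4 − 0.594178 = 0.805822 m below the topmost point, so y_c = 0.805822 m and h_c = 0.805822 × 0.779338 = 0.628008 m.
A = πr²/2 = π × 1.4²/2 = 3.07876 m².
Resultant F = γ·h_c·A = 7.74009 × 0.628008 × 3.07876 = 14.9654 kN.
I_c = (π/8 − 8/(9π))·r⁴ = 0.109757 × 1.4⁴ = 0.421642 m⁴.
Centre of pressure: y_p = y_c + I_c/(y_c·A) = 0.805822 + 0.421642/(0.805822 × 3.07876) = 0.805822 + 0.169953 = 0.975775 m along the plane.
Vertically, h_p = y_p·sinθ = 0.975775 × 0.779338 = 0.760459 m.

h_p = 0.760 m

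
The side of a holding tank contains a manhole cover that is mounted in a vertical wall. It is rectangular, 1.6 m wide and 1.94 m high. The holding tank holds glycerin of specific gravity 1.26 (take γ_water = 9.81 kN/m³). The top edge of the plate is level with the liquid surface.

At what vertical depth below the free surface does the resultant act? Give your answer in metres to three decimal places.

h_p = 1.293 m

γ = 1.26 × 9.81 = 12.3606 kN/m³.
The centroid lies 1.94/2 = 0.97 m below the top edge, so the centroid depth is h_c = 0.97 m.
A = 1.6 × 1.94 = 3.104 m².
Resultant F = γ·h_c·A = 12.3606 × 0.97 × 3.104 = 37.2163 kN.
I_c = b·h³/12 = 1.6 × 1.94³/12 = 0.973518 m⁴.
Centre of pressure: y_p = y_c + I_c/(y_c·A) = 0.97 + 0.973518/(0.97 × 3.104) = 0.97 + 0.323333 = 1.29333 m along the plane.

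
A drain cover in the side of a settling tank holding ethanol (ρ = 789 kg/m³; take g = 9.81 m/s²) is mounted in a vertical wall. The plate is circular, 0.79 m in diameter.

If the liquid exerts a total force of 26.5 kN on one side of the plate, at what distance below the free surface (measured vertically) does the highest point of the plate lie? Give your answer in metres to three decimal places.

γ = ρg = 789 × 9.81 / 1000 = 7.74009 kN/m³.
A = π(0.395)² = 0.490167 m².
From F = γ·h_c·A, the centroid depth is h_c = 26.5/(7.74009 × 0.490167) = 6.98483 m.
The centroid is at the centre, 0.395 m below the top of the plate, so the highest point sits at h_top = 6.98483 − 0.395 = 6.58983 m below the surface.

d_top ≈ 6.590 m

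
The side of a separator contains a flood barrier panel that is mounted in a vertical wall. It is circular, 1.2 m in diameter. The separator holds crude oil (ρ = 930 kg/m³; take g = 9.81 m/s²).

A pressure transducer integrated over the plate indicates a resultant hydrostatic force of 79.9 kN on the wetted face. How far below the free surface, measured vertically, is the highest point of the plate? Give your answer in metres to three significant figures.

d_top ≈ 7.14 m

γ = ρg = 930 × 9.81 / 1000 = 9.1233 kN/m³.
A = π(0.6)² = 1.13097 m².
From F = γ·h_c·A, the centroid depth is h_c = 79.9/(9.1233 × 1.13097) = 7.74361 m.
The centroid is at the centre, 0.6 m below the top of the plate, so the highest point sits at h_top = 7.74361 − 0.6 = 7.14361 m below the surface.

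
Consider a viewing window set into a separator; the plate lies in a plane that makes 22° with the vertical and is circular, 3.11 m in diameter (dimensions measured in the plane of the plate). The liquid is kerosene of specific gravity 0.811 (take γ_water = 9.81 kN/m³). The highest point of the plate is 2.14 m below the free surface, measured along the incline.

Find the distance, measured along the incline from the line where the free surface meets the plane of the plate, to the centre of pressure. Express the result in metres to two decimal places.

γ = 0.811 × 9.81 = 7.95591 kN/m³.
The plate makes 22° with the vertical, i.e. θ = 90° − 22° = 68° to the horizontal. Measuring y along the incline from the free-surface line, vertical depth h = y·sinθ with sinθ = 0.927184.
The centroid is at the centre, 1.555 m below the top of the plate, so y_c = 2.14 + 1.555 = 3.695 m and h_c = 3.695 × 0.927184 = 3.42594 m.
A = π(1.555)² = 7.59645 m².
Resultant F = γ·h_c·A = 7.95591 × 3.42594 × 7.59645 = 207.052 kN.
I_c = πr⁴/4 = π × 1.555⁴/4 = 4.5921 m⁴.
Centre of pressure: y_p = y_c + I_c/(y_c·A) = 3.695 + 4.5921/(3.695 × 7.59645) = 3.695 + 0.163601 = 3.8586 m along the plane.

y_p = 3.86 m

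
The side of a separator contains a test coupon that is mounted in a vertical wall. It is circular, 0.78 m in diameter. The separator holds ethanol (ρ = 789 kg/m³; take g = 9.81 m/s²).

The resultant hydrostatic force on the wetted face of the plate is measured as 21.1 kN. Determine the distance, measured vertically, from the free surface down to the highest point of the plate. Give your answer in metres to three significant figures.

γ = ρg = 789 × 9.81 / 1000 = 7.74009 kN/m³.
A = π(0.39)² = 0.477836 m².
From F = γ·h_c·A, the centroid depth is h_c = 21.1/(7.74009 × 0.477836) = 5.70503 m.
The centroid is at the centre, 0.39 m below the top of the plate, so the highest point sits at h_top = 5.70503 − 0.39 = 5.31503 m below the surface.

d_top ≈ 5.32 m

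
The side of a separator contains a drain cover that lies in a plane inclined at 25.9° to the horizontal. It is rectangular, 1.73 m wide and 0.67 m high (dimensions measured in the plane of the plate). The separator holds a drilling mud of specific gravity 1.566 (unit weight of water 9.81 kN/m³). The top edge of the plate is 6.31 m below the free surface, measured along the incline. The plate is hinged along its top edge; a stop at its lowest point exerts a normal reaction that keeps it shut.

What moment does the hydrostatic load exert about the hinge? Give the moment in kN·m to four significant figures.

M ≈ 17.61 kN·m

γ = 1.566 × 9.81 = 15.36246 kN/m³.
Let θ = 25.9° be the plate's angle to the horizontal; measure y along the incline from where the plane meets the free surface. Vertical depth h = y·sinθ with sinθ = 0.436802.
The centroid lies 0.67/2 = 0.335 m below the top edge, so y_c = 6.31 + 0.335 = 6.645 m and h_c = 6.645 × 0.436802 = 2.90255 m.
A = 1.73 × 0.67 = 1.1591 m².
Resultant F = γ·h_c·A = 15.36246 × 2.90255 × 1.1591 = 51.6846 kN.
I_c = b·h³/12 = 1.73 × 0.67³/12 = 0.04336 m⁴.
Centre of pressure: y_p = y_c + I_c/(y_c·A) = 6.645 + 0.04336/(6.645 × 1.1591) = 6.645 + 0.00562955 = 6.65063 m along the plane.
The resultant acts 0.335 + 0.00562955 = 0.34063 m (along the plate) below the hinge at the top edge, so the moment about the hinge is M = F × 0.34063 = 51.6846 × 0.34063 = 17.6053 kN·m.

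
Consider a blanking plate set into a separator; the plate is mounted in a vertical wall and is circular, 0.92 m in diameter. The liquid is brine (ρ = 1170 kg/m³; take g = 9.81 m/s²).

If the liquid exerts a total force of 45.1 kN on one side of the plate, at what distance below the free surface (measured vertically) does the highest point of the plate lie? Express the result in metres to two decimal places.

γ = ρg = 1170 × 9.81 / 1000 = 11.4777 kN/m³.
A = π(0.46)² = 0.664761 m².
From F = γ·h_c·A, the centroid depth is h_c = 45.1/(11.4777 × 0.664761) = 5.91093 m.
The centroid is at the centre, 0.46 m below the top of the plate, so the highest point sits at h_top = 5.91093 − 0.46 = 5.45093 m below the surface.

d_top ≈ 5.45 m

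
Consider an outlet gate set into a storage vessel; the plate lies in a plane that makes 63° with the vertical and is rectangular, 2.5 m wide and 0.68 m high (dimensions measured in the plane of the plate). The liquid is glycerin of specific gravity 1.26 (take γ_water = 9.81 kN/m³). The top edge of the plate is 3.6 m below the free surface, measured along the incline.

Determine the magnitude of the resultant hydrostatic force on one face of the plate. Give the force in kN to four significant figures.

F ≈ 37.59 kN

γ = 1.26 × 9.81 = 12.3606 kN/m³.
The plate makes 63° with the vertical, i.e. θ = 90° − 63° = 27° to the horizontal. Measuring y along the incline from the free-surface line, vertical depth h = y·sinθ with sinθ = 0.453990.
The centroid lies 0.68/2 = 0.34 m below the top edge, so y_c = 3.6 + 0.34 = 3.94 m and h_c = 3.94 × 0.453990 = 1.78872 m.
A = 2.5 × 0.68 = 1.7 m².
Resultant F = γ·h_c·A = 12.3606 × 1.78872 × 1.7 = 37.5864 kN.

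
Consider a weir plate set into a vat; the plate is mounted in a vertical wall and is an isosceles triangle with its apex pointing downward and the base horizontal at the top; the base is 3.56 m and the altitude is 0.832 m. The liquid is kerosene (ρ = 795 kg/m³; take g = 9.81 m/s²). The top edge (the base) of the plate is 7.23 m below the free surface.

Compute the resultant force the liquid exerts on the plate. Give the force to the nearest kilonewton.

F ≈ 87 kN

γ = ρg = 795 × 9.81 / 1000 = 7.79895 kN/m³.
With the apex down, the centroid sits h/3 = 0.832/3 = 0.277333 m below the base (the top edge), so the centroid depth is h_c = 7.23 + 0.277333 = 7.50733 m.
A = ½ × 3.56 × 0.832 = 1.48096 m².
Resultant F = γ·h_c·A = 7.79895 × 7.50733 × 1.48096 = 86.7092 kN.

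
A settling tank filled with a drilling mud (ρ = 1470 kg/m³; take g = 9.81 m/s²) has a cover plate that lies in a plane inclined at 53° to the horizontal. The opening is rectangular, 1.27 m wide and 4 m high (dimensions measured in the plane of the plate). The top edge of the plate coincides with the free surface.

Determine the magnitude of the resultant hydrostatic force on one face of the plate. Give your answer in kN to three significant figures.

γ = ρg = 1470 × 9.81 / 1000 = 14.4207 kN/m³.
Let θ = 53° be the plate's angle to the horizontal; measure y along the incline from where the plane meets the free surface. Vertical depth h = y·sinθ with sinθ = 0.798636.
The centroid lies 4/2 = 2 m below the top edge, so y_c = 2 m and h_c = 2 × 0.798636 = 1.59727 m.
A = 1.27 × 4 = 5.08 m².
Resultant F = γ·h_c·A = 14.4207 × 1.59727 × 5.08 = 117.011 kN.

F ≈ 117 kN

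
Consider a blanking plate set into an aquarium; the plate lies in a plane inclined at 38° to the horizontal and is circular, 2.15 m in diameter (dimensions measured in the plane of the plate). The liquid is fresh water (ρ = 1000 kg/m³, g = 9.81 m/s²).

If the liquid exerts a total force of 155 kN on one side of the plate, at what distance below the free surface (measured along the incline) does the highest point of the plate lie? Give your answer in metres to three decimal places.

γ = ρg = 1000 × 9.81 = 9810 N/m³ = 9.81 kN/m³.
A = π(1.075)² = 3.6305 m².
From F = γ·h_c·A, the centroid depth is h_c = 155/(9.81 × 3.6305) = 4.35207 m.
Let θ = 38° be the plate's angle to the horizontal; measure y along the incline from where the plane meets the free surface. Vertical depth h = y·sinθ with sinθ = 0.615661.
Along the incline, y_c = h_c/sinθ = 4.35207/0.615661 = 7.06894 m.
The centroid is at the centre, 1.075 m below the top of the plate, so the highest point sits at y_top = 7.06894 − 1.075 = 5.99394 m along the incline.

y_top ≈ 5.994 m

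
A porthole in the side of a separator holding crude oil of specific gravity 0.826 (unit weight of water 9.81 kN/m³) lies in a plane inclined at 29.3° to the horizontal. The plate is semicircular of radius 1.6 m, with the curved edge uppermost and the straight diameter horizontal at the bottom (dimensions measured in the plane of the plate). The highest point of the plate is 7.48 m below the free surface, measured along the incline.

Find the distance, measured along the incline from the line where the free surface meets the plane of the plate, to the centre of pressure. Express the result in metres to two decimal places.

y_p = 8.42 m

γ = 0.826 × 9.81 = 8.10306 kN/m³.
Let θ = 29.3° be the plate's angle to the horizontal; measure y along the incline from where the plane meets the free surface. Vertical depth h = y·sinθ with sinθ = 0.489382.
The centroid lies 4r/(3π) = 0.679061 m above the diameter, so r − 4r/(3π) = 1.6 − 0.679061 = 0.920939 m below the topmost point, so y_c = 7.48 + 0.920939 = 8.40094 m and h_c = 8.40094 × 0.489382 = 4.11127 m.
A = πr²/2 = π × 1.6²/2 = 4.02124 m².
Resultant F = γ·h_c·A = 8.10306 × 4.11127 × 4.02124 = 133.963 kN.
I_c = (π/8 − 8/(9π))·r⁴ = 0.109757 × 1.6⁴ = 0.719303 m⁴.
Centre of pressure: y_p = y_c + I_c/(y_c·A) = 8.40094 + 0.719303/(8.40094 × 4.02124) = 8.40094 + 0.0212924 = 8.42223 m along the plane.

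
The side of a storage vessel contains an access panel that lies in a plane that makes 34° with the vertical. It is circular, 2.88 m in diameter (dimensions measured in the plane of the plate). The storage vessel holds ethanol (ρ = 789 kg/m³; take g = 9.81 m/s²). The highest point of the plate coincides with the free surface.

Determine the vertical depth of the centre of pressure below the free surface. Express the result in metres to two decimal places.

h_p = 1.49 m

γ = ρg = 789 × 9.81 / 1000 = 7.74009 kN/m³.
The plate makes 34° with the vertical, i.e. θ = 90° − 34° = 56° to the horizontal. Measuring y along the incline from the free-surface line, vertical depth h = y·sinθ with sinθ = 0.829038.
The centroid is at the centre, 1.44 m below the top of the plate, so y_c = 1.44 m and h_c = 1.44 × 0.829038 = 1.19381 m.
A = π(1.44)² = 6.51441 m².
Resultant F = γ·h_c·A = 7.74009 × 1.19381 × 6.51441 = 60.1944 kN.
I_c = πr⁴/4 = π × 1.44⁴/4 = 3.37707 m⁴.
Centre of pressure: y_p = y_c + I_c/(y_c·A) = 1.44 + 3.37707/(1.44 × 6.51441) = 1.44 + 0.36 = 1.8 m along the plane.
Vertically, h_p = y_p·sinθ = 1.8 × 0.829038 = 1.49227 m.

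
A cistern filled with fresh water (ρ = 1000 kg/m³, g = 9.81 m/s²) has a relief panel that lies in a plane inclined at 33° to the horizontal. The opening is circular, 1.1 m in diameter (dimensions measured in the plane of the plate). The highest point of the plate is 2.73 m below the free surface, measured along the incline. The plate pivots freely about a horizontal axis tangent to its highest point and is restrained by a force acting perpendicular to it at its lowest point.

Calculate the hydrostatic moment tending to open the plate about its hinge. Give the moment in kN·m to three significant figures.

γ = ρg = 1000 × 9.81 = 9810 N/m³ = 9.81 kN/m³.
Let θ = 33° be the plate's angle to the horizontal; measure y along the incline from where the plane meets the free surface. Vertical depth h = y·sinθ with sinθ = 0.544639.
The centroid is at the centre, 0.55 m below the top of the plate, so y_c = 2.73 + 0.55 = 3.28 m and h_c = 3.28 × 0.544639 = 1.78642 m.
A = π(0.55)² = 0.950332 m².
Resultant F = γ·h_c·A = 9.81 × 1.78642 × 0.950332 = 16.6544 kN.
I_c = πr⁴/4 = π × 0.55⁴/4 = 0.0718688 m⁴.
Centre of pressure: y_p = y_c + I_c/(y_c·A) = 3.28 + 0.0718688/(3.28 × 0.950332) = 3.28 + 0.0230564 = 3.30306 m along the plane.
The resultant acts 0.55 + 0.0230564 = 0.573056 m (along the plate) below the hinge at the top edge, so the moment about the hinge is M = F × 0.573056 = 16.6544 × 0.573056 = 9.5439 kN·m.

M ≈ 9.54 kN·m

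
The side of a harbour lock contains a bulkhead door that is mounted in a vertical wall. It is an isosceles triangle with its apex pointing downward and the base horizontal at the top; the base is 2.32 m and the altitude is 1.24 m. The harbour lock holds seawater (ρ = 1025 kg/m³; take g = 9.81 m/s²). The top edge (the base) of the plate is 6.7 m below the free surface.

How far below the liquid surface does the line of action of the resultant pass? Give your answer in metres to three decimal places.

h_p = 7.125 m

γ = ρg = 1025 × 9.81 / 1000 = 10.05525 kN/m³.
With the apex down, the centroid sits h/3 = 1.24/3 = 0.413333 m below the base (the top edge), so the centroid depth is h_c = 6.7 + 0.413333 = 7.11333 m.
A = ½ × 2.32 × 1.24 = 1.4384 m².
Resultant F = γ·h_c·A = 10.05525 × 7.11333 × 1.4384 = 102.883 kN.
I_c = b·h³/36 = 2.32 × 1.24³/36 = 0.122871 m⁴.
Centre of pressure: y_p = y_c + I_c/(y_c·A) = 7.11333 + 0.122871/(7.11333 × 1.4384) = 7.11333 + 0.0120087 = 7.12534 m along the plane.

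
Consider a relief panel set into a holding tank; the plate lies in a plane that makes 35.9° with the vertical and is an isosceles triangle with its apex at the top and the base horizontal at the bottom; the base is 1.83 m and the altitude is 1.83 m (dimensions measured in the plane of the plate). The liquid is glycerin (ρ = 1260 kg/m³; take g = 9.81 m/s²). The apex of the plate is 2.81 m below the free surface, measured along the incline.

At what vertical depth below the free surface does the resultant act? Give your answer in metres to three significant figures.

γ = ρg = 1260 × 9.81 / 1000 = 12.3606 kN/m³.
The plate makes 35.9° with the vertical, i.e. θ = 90° − 35.9° = 54.1° to the horizontal. Measuring y along the incline from the free-surface line, vertical depth h = y·sinθ with sinθ = 0.810042.
With the apex up, the centroid sits 2h/3 = 2 × 1.83/3 = 1.22 m below the apex, so y_c = 2.81 + 1.22 = 4.03 m and h_c = 4.03 × 0.810042 = 3.26447 m.
A = ½ × 1.83 × 1.83 = 1.67445 m².
Resultant F = γ·h_c·A = 12.3606 × 3.26447 × 1.67445 = 67.5654 kN.
I_c = b·h³/36 = 1.83 × 1.83³/36 = 0.311531 m⁴.
Centre of pressure: y_p = y_c + I_c/(y_c·A) = 4.03 + 0.311531/(4.03 × 1.67445) = 4.03 + 0.0461662 = 4.07617 m along the plane.
Vertically, h_p = y_p·sinθ = 4.07617 × 0.810042 = 3.30187 m.

h_p = 3.30 m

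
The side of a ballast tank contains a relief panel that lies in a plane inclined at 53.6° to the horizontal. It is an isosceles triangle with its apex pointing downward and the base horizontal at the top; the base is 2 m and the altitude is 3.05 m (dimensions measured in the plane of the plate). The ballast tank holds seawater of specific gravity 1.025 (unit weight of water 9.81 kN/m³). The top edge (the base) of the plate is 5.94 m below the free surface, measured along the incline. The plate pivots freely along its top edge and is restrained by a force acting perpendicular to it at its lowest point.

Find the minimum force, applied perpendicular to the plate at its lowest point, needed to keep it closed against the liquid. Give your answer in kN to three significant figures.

P ≈ 61.4 kN

γ = 1.025 × 9.81 = 10.05525 kN/m³.
Let θ = 53.6° be the plate's angle to the horizontal; measure y along the incline from where the plane meets the free surface. Vertical depth h = y·sinθ with sinθ = 0.804894.
With the apex down, the centroid sits h/3 = 3.05/3 = 1.01667 m below the base (the top edge), so y_c = 5.94 + 1.01667 = 6.95667 m and h_c = 6.95667 × 0.804894 = 5.59938 m.
A = ½ × 2 × 3.05 = 3.05 m².
Resultant F = γ·h_c·A = 10.05525 × 5.59938 × 3.05 = 171.725 kN.
I_c = b·h³/36 = 2 × 3.05³/36 = 1.57626 m⁴.
Centre of pressure: y_p = y_c + I_c/(y_c·A) = 6.95667 + 1.57626/(6.95667 × 3.05) = 6.95667 + 0.0742894 = 7.03096 m along the plane.
The resultant acts 1.01667 + 0.0742894 = 1.09096 m (along the plate) below the hinge at the top edge, so the moment about the hinge is M = F × 1.09096 = 171.725 × 1.09096 = 187.345 kN·m.
A normal force at the bottom, 3.05 m from the hinge, must supply this moment: P = 187.345/3.05 = 61.4246 kN.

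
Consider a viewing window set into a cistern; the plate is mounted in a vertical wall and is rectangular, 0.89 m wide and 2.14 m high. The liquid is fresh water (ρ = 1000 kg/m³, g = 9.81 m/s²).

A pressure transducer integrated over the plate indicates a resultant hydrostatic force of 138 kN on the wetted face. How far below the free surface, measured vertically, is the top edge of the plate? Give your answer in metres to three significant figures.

d_top ≈ 6.32 m

γ = ρg = 1000 × 9.81 = 9810 N/m³ = 9.81 kN/m³.
A = 0.89 × 2.14 = 1.9046 m².
From F = γ·h_c·A, the centroid depth is h_c = 138/(9.81 × 1.9046) = 7.38595 m.
The centroid lies 2.14/2 = 1.07 m below the top edge, so the top edge sits at h_top = 7.38595 − 1.07 = 6.31595 m below the surface.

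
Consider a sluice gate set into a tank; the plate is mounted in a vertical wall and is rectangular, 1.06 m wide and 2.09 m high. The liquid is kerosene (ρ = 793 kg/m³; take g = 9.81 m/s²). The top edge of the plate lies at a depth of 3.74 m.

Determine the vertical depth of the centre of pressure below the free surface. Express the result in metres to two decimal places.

h_p = 4.86 m

γ = ρg = 793 × 9.81 / 1000 = 7.77933 kN/m³.
The centroid lies 2.09/2 = 1.045 m below the top edge, so the centroid depth is h_c = 3.74 + 1.045 = 4.785 m.
A = 1.06 × 2.09 = 2.2154 m².
Resultant F = γ·h_c·A = 7.77933 × 4.785 × 2.2154 = 82.4663 kN.
I_c = b·h³/12 = 1.06 × 2.09³/12 = 0.806424 m⁴.
Centre of pressure: y_p = y_c + I_c/(y_c·A) = 4.785 + 0.806424/(4.785 × 2.2154) = 4.785 + 0.0760728 = 4.86107 m along the plane.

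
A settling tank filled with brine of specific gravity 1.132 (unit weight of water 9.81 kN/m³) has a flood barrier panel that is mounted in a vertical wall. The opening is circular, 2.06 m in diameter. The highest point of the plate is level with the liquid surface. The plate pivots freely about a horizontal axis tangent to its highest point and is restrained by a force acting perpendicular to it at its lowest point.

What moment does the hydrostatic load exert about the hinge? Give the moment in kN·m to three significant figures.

γ = 1.132 × 9.81 = 11.10492 kN/m³.
The centroid is at the centre, 1.03 m below the top of the plate, so the centroid depth is h_c = 1.03 m.
A = π(1.03)² = 3.33292 m².
Resultant F = γ·h_c·A = 11.10492 × 1.03 × 3.33292 = 38.1222 kN.
I_c = πr⁴/4 = π × 1.03⁴/4 = 0.883973 m⁴.
Centre of pressure: y_p = y_c + I_c/(y_c·A) = 1.03 + 0.883973/(1.03 × 3.33292) = 1.03 + 0.2575 = 1.2875 m along the plane.
The resultant acts 1.03 + 0.2575 = 1.2875 m (along the plate) below the hinge at the top edge, so the moment about the hinge is M = F × 1.2875 = 38.1222 × 1.2875 = 49.0823 kN·m.

M ≈ 49.1 kN·m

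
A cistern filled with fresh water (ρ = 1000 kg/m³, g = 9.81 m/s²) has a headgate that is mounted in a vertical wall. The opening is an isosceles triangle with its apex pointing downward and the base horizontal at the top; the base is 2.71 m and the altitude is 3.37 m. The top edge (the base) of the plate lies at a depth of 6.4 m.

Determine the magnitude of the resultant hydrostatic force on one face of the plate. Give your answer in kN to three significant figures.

F ≈ 337 kN

γ = ρg = 1000 × 9.81 = 9810 N/m³ = 9.81 kN/m³.
With the apex down, the centroid sits h/3 = 3.37/3 = 1.12333 m below the base (the top edge), so the centroid depth is h_c = 6.4 + 1.12333 = 7.52333 m.
A = ½ × 2.71 × 3.37 = 4.56635 m².
Resultant F = γ·h_c·A = 9.81 × 7.52333 × 4.56635 = 337.014 kN.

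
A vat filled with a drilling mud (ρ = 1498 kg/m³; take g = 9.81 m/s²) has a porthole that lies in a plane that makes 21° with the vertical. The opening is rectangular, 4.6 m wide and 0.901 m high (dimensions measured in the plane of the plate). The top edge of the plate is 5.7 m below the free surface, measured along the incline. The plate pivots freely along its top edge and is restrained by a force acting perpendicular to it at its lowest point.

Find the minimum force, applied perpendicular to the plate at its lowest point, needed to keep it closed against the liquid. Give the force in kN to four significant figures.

γ = ρg = 1498 × 9.81 / 1000 = 14.69538 kN/m³.
The plate makes 21° with the vertical, i.e. θ = 90° − 21° = 69° to the horizontal. Measuring y along the incline from the free-surface line, vertical depth h = y·sinθ with sinθ = 0.933580.
The centroid lies 0.901/2 = 0.4505 m below the top edge, so y_c = 5.7 + 0.4505 = 6.1505 m and h_c = 6.1505 × 0.933580 = 5.74198 m.
A = 4.6 × 0.901 = 4.1446 m².
Resultant F = γ·h_c·A = 14.69538 × 5.74198 × 4.1446 = 349.724 kN.
I_c = b·h³/12 = 4.6 × 0.901³/12 = 0.280383 m⁴.
Centre of pressure: y_p = y_c + I_c/(y_c·A) = 6.1505 + 0.280383/(6.1505 × 4.1446) = 6.1505 + 0.0109991 = 6.1615 m along the plane.
The resultant acts 0.4505 + 0.0109991 = 0.461499 m (along the plate) below the hinge at the top edge, so the moment about the hinge is M = F × 0.461499 = 349.724 × 0.461499 = 161.397 kN·m.
A normal force at the bottom, 0.901 m from the hinge, must supply this moment: P = 161.397/0.901 = 179.131 kN.

P ≈ 179.1 kN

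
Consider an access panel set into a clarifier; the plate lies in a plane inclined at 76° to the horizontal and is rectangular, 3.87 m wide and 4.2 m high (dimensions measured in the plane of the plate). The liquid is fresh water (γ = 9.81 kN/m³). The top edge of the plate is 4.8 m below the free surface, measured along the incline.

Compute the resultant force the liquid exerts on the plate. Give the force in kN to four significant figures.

F ≈ 1068 kN

γ = 9.81 kN/m³.
Let θ = 76° be the plate's angle to the horizontal; measure y along the incline from where the plane meets the free surface. Vertical depth h = y·sinθ with sinθ = 0.970296.
The centroid lies 4.2/2 = 2.1 m below the top edge, so y_c = 4.8 + 2.1 = 6.9 m and h_c = 6.9 × 0.970296 = 6.69504 m.
A = 3.87 × 4.2 = 16.254 m².
Resultant F = γ·h_c·A = 9.81 × 6.69504 × 16.254 = 1067.54 kN.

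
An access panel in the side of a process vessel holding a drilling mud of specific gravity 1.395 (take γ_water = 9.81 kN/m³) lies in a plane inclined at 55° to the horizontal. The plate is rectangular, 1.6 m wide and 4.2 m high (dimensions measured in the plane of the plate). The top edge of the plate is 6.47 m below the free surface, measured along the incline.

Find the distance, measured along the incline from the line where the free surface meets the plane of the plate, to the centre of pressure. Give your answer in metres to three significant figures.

γ = 1.395 × 9.81 = 13.68495 kN/m³.
Let θ = 55° be the plate's angle to the horizontal; measure y along the incline from where the plane meets the free surface. Vertical depth h = y·sinθ with sinθ = 0.819152.
The centroid lies 4.2/2 = 2.1 m below the top edge, so y_c = 6.47 + 2.1 = 8.57 m and h_c = 8.57 × 0.819152 = 7.02013 m.
A = 1.6 × 4.2 = 6.72 m².
Resultant F = γ·h_c·A = 13.68495 × 7.02013 × 6.72 = 645.591 kN.
I_c = b·h³/12 = 1.6 × 4.2³/12 = 9.8784 m⁴.
Centre of pressure: y_p = y_c + I_c/(y_c·A) = 8.57 + 9.8784/(8.57 × 6.72) = 8.57 + 0.171529 = 8.74153 m along the plane.

y_p = 8.74 m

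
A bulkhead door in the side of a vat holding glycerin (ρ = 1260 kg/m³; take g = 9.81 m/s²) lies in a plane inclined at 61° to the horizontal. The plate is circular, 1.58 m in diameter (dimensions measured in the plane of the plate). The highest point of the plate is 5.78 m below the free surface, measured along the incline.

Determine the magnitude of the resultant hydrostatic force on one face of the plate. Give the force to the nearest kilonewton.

γ = ρg = 1260 × 9.81 / 1000 = 12.3606 kN/m³.
Let θ = 61° be the plate's angle to the horizontal; measure y along the incline from where the plane meets the free surface. Vertical depth h = y·sinθ with sinθ = 0.874620.
The centroid is at the centre, 0.79 m below the top of the plate, so y_c = 5.78 + 0.79 = 6.57 m and h_c = 6.57 × 0.874620 = 5.74625 m.
A = π(0.79)² = 1.96067 m².
Resultant F = γ·h_c·A = 12.3606 × 5.74625 × 1.96067 = 139.261 kN.

F ≈ 139 kN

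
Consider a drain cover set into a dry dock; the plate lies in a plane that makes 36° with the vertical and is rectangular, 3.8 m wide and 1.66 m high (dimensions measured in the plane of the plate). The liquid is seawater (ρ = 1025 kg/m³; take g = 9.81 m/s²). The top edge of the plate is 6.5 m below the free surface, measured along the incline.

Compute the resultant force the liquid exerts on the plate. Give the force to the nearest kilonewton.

F ≈ 376 kN

γ = ρg = 1025 × 9.81 / 1000 = 10.05525 kN/m³.
The plate makes 36° with the vertical, i.e. θ = 90° − 36° = 54° to the horizontal. Measuring y along the incline from the free-surface line, vertical depth h = y·sinθ with sinθ = 0.809017.
The centroid lies 1.66/2 = 0.83 m below the top edge, so y_c = 6.5 + 0.83 = 7.33 m and h_c = 7.33 × 0.809017 = 5.93009 m.
A = 3.8 × 1.66 = 6.308 m².
Resultant F = γ·h_c·A = 10.05525 × 5.93009 × 6.308 = 376.137 kN.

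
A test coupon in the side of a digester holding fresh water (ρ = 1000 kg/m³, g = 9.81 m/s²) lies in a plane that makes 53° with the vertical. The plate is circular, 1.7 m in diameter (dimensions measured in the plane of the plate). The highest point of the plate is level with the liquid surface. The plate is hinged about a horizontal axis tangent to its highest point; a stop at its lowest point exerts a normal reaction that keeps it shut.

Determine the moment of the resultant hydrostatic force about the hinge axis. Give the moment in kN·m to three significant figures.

M ≈ 12.1 kN·m

γ = ρg = 1000 × 9.81 = 9810 N/m³ = 9.81 kN/m³.
The plate makes 53° with the vertical, i.e. θ = 90° − 53° = 37° to the horizontal. Measuring y along the incline from the free-surface line, vertical depth h = y·sinθ with sinθ = 0.601815.
The centroid is at the centre, 0.85 m below the top of the plate, so y_c = 0.85 m and h_c = 0.85 × 0.601815 = 0.511543 m.
A = π(0.85)² = 2.2698 m².
Resultant F = γ·h_c·A = 9.81 × 0.511543 × 2.2698 = 11.3904 kN.
I_c = πr⁴/4 = π × 0.85⁴/4 = 0.409983 m⁴.
Centre of pressure: y_p = y_c + I_c/(y_c·A) = 0.85 + 0.409983/(0.85 × 2.2698) = 0.85 + 0.2125 = 1.0625 m along the plane.
The resultant acts 0.85 + 0.2125 = 1.0625 m (along the plate) below the hinge at the top edge, so the moment about the hinge is M = F × 1.0625 = 11.3904 × 1.0625 = 12.1023 kN·m.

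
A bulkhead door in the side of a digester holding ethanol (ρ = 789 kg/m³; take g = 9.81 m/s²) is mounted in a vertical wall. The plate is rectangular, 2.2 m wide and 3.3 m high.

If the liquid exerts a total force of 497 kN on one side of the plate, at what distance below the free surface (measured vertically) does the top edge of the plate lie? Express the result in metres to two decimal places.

d_top ≈ 7.19 m

γ = ρg = 789 × 9.81 / 1000 = 7.74009 kN/m³.
A = 2.2 × 3.3 = 7.26 m².
From F = γ·h_c·A, the centroid depth is h_c = 497/(7.74009 × 7.26) = 8.84451 m.
The centroid lies 3.3/2 = 1.65 m below the top edge, so the top edge sits at h_top = 8.84451 − 1.65 = 7.19451 m below the surface.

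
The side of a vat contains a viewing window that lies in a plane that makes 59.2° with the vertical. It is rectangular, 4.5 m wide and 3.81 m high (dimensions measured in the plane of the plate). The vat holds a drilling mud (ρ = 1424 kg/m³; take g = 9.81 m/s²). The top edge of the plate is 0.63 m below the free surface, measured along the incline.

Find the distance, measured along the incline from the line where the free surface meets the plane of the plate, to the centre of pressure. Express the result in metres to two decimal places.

γ = ρg = 1424 × 9.81 / 1000 = 13.96944 kN/m³.
The plate makes 59.2° with the vertical, i.e. θ = 90° − 59.2° = 30.8° to the horizontal. Measuring y along the incline from the free-surface line, vertical depth h = y·sinθ with sinθ = 0.512043.
The centroid lies 3.81/2 = 1.905 m below the top edge, so y_c = 0.63 + 1.905 = 2.535 m and h_c = 2.535 × 0.512043 = 1.29803 m.
A = 4.5 × 3.81 = 17.145 m².
Resultant F = γ·h_c·A = 13.96944 × 1.29803 × 17.145 = 310.886 kN.
I_c = b·h³/12 = 4.5 × 3.81³/12 = 20.7399 m⁴.
Centre of pressure: y_p = y_c + I_c/(y_c·A) = 2.535 + 20.7399/(2.535 × 17.145) = 2.535 + 0.47719 = 3.01219 m along the plane.

y_p = 3.01 m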